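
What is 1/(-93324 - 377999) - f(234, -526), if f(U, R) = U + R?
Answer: 137626315/471323 ≈ 292.00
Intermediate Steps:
f(U, R) = R + U
1/(-93324 - 377999) - f(234, -526) = 1/(-93324 - 377999) - (-526 + 234) = 1/(-471323) - 1*(-292) = -1/471323 + 292 = 137626315/471323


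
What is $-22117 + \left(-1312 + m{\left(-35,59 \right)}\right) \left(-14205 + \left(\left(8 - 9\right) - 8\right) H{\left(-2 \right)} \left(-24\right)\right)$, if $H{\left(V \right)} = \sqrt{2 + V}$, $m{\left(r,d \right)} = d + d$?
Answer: $16938653$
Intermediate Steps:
$m{\left(r,d \right)} = 2 d$
$-22117 + \left(-1312 + m{\left(-35,59 \right)}\right) \left(-14205 + \left(\left(8 - 9\right) - 8\right) H{\left(-2 \right)} \left(-24\right)\right) = -22117 + \left(-1312 + 2 \cdot 59\right) \left(-14205 + \left(\left(8 - 9\right) - 8\right) \sqrt{2 - 2} \left(-24\right)\right) = -22117 + \left(-1312 + 118\right) \left(-14205 + \left(-1 - 8\right) \sqrt{0} \left(-24\right)\right) = -22117 - 1194 \left(-14205 + \left(-9\right) 0 \left(-24\right)\right) = -22117 - 1194 \left(-14205 + 0 \left(-24\right)\right) = -22117 - 1194 \left(-14205 + 0\right) = -22117 - -16960770 = -22117 + 16960770 = 16938653$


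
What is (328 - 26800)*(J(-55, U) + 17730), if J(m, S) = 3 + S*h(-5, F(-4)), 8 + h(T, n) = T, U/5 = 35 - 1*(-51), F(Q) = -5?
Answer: -321449496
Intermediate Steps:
U = 430 (U = 5*(35 - 1*(-51)) = 5*(35 + 51) = 5*86 = 430)
h(T, n) = -8 + T
J(m, S) = 3 - 13*S (J(m, S) = 3 + S*(-8 - 5) = 3 + S*(-13) = 3 - 13*S)
(328 - 26800)*(J(-55, U) + 17730) = (328 - 26800)*((3 - 13*430) + 17730) = -26472*((3 - 5590) + 17730) = -26472*(-5587 + 17730) = -26472*12143 = -321449496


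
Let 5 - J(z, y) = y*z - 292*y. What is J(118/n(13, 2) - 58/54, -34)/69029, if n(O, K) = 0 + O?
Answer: -3387467/24229179 ≈ -0.13981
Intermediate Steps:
n(O, K) = O
J(z, y) = 5 + 292*y - y*z (J(z, y) = 5 - (y*z - 292*y) = 5 - (-292*y + y*z) = 5 + (292*y - y*z) = 5 + 292*y - y*z)
J(118/n(13, 2) - 58/54, -34)/69029 = (5 + 292*(-34) - 1*(-34)*(118/13 - 58/54))/69029 = (5 - 9928 - 1*(-34)*(118*(1/13) - 58*1/54))*(1/69029) = (5 - 9928 - 1*(-34)*(118/13 - 29/27))*(1/69029) = (5 - 9928 - 1*(-34)*2809/351)*(1/69029) = (5 - 9928 + 95506/351)*(1/69029) = -3387467/351*1/69029 = -3387467/24229179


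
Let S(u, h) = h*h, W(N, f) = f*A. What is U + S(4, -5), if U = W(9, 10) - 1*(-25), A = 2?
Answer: 70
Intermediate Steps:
W(N, f) = 2*f (W(N, f) = f*2 = 2*f)
S(u, h) = h²
U = 45 (U = 2*10 - 1*(-25) = 20 + 25 = 45)
U + S(4, -5) = 45 + (-5)² = 45 + 25 = 70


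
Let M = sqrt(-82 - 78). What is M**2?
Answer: -160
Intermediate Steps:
M = 4*I*sqrt(10) (M = sqrt(-160) = 4*I*sqrt(10) ≈ 12.649*I)
M**2 = (4*I*sqrt(10))**2 = -160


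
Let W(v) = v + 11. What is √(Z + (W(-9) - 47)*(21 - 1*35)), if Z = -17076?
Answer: I*√16446 ≈ 128.24*I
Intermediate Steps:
W(v) = 11 + v
√(Z + (W(-9) - 47)*(21 - 1*35)) = √(-17076 + ((11 - 9) - 47)*(21 - 1*35)) = √(-17076 + (2 - 47)*(21 - 35)) = √(-17076 - 45*(-14)) = √(-17076 + 630) = √(-16446) = I*√16446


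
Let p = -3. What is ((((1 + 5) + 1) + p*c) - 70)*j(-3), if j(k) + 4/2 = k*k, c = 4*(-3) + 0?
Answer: -189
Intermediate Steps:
c = -12 (c = -12 + 0 = -12)
j(k) = -2 + k**2 (j(k) = -2 + k*k = -2 + k**2)
((((1 + 5) + 1) + p*c) - 70)*j(-3) = ((((1 + 5) + 1) - 3*(-12)) - 70)*(-2 + (-3)**2) = (((6 + 1) + 36) - 70)*(-2 + 9) = ((7 + 36) - 70)*7 = (43 - 70)*7 = -27*7 = -189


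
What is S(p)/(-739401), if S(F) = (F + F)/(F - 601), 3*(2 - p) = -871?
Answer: 877/342342663 ≈ 2.5618e-6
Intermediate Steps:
p = 877/3 (p = 2 - ⅓*(-871) = 2 + 871/3 = 877/3 ≈ 292.33)
S(F) = 2*F/(-601 + F) (S(F) = (2*F)/(-601 + F) = 2*F/(-601 + F))
S(p)/(-739401) = (2*(877/3)/(-601 + 877/3))/(-739401) = (2*(877/3)/(-926/3))*(-1/739401) = (2*(877/3)*(-3/926))*(-1/739401) = -877/463*(-1/739401) = 877/342342663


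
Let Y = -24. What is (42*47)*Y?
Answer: -47376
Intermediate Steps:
(42*47)*Y = (42*47)*(-24) = 1974*(-24) = -47376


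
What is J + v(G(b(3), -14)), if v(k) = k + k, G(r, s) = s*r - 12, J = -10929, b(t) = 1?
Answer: -10981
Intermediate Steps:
G(r, s) = -12 + r*s (G(r, s) = r*s - 12 = -12 + r*s)
v(k) = 2*k
J + v(G(b(3), -14)) = -10929 + 2*(-12 + 1*(-14)) = -10929 + 2*(-12 - 14) = -10929 + 2*(-26) = -10929 - 52 = -10981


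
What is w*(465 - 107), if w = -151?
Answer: -54058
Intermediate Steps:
w*(465 - 107) = -151*(465 - 107) = -151*358 = -54058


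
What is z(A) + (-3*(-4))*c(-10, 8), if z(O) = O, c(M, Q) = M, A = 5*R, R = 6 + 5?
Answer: -65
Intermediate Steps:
R = 11
A = 55 (A = 5*11 = 55)
z(A) + (-3*(-4))*c(-10, 8) = 55 - 3*(-4)*(-10) = 55 + 12*(-10) = 55 - 120 = -65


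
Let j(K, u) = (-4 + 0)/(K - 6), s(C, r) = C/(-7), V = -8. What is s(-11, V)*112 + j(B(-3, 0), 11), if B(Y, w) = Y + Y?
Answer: 529/3 ≈ 176.33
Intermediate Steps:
B(Y, w) = 2*Y
s(C, r) = -C/7 (s(C, r) = C*(-⅐) = -C/7)
j(K, u) = -4/(-6 + K)
s(-11, V)*112 + j(B(-3, 0), 11) = -⅐*(-11)*112 - 4/(-6 + 2*(-3)) = (11/7)*112 - 4/(-6 - 6) = 176 - 4/(-12) = 176 - 4*(-1/12) = 176 + ⅓ = 529/3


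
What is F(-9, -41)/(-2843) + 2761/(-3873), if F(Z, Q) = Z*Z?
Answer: -8163236/11010939 ≈ -0.74137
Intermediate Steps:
F(Z, Q) = Z²
F(-9, -41)/(-2843) + 2761/(-3873) = (-9)²/(-2843) + 2761/(-3873) = 81*(-1/2843) + 2761*(-1/3873) = -81/2843 - 2761/3873 = -8163236/11010939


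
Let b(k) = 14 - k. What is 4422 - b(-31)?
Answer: 4377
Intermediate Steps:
4422 - b(-31) = 4422 - (14 - 1*(-31)) = 4422 - (14 + 31) = 4422 - 1*45 = 4422 - 45 = 4377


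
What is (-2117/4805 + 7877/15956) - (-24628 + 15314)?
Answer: 714095224253/76668580 ≈ 9314.0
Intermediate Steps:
(-2117/4805 + 7877/15956) - (-24628 + 15314) = (-2117*1/4805 + 7877*(1/15956)) - 1*(-9314) = (-2117/4805 + 7877/15956) + 9314 = 4070133/76668580 + 9314 = 714095224253/76668580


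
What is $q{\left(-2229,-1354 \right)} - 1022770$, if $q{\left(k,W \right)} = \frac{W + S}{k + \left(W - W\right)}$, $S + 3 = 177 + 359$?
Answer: $- \frac{2279753509}{2229} \approx -1.0228 \cdot 10^{6}$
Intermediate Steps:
$S = 533$ ($S = -3 + \left(177 + 359\right) = -3 + 536 = 533$)
$q{\left(k,W \right)} = \frac{533 + W}{k}$ ($q{\left(k,W \right)} = \frac{W + 533}{k + \left(W - W\right)} = \frac{533 + W}{k + 0} = \frac{533 + W}{k}$)
$q{\left(-2229,-1354 \right)} - 1022770 = \frac{533 - 1354}{-2229} - 1022770 = \left(- \frac{1}{2229}\right) \left(-821\right) - 1022770 = \frac{821}{2229} - 1022770 = - \frac{2279753509}{2229}$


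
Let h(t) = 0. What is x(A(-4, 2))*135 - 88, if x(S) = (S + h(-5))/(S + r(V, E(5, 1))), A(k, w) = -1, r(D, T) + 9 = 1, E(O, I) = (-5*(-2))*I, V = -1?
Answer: -73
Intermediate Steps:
E(O, I) = 10*I
r(D, T) = -8 (r(D, T) = -9 + 1 = -8)
x(S) = S/(-8 + S) (x(S) = (S + 0)/(S - 8) = S/(-8 + S))
x(A(-4, 2))*135 - 88 = -1/(-8 - 1)*135 - 88 = -1/(-9)*135 - 88 = -1*(-⅑)*135 - 88 = (⅑)*135 - 88 = 15 - 88 = -73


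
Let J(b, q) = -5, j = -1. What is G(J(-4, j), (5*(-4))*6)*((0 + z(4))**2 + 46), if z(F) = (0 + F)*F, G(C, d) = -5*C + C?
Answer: 6040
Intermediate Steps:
G(C, d) = -4*C
z(F) = F**2 (z(F) = F*F = F**2)
G(J(-4, j), (5*(-4))*6)*((0 + z(4))**2 + 46) = (-4*(-5))*((0 + 4**2)**2 + 46) = 20*((0 + 16)**2 + 46) = 20*(16**2 + 46) = 20*(256 + 46) = 20*302 = 6040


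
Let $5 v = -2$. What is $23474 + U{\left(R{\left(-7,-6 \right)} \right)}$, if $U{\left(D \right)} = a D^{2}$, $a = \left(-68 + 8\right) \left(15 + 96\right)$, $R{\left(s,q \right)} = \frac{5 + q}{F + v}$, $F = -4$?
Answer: $\frac{2798729}{121} \approx 23130.0$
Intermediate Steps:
$v = - \frac{2}{5}$ ($v = \frac{1}{5} \left(-2\right) = - \frac{2}{5} \approx -0.4$)
$R{\left(s,q \right)} = - \frac{25}{22} - \frac{5 q}{22}$ ($R{\left(s,q \right)} = \frac{5 + q}{-4 - \frac{2}{5}} = \frac{5 + q}{- \frac{22}{5}} = \left(5 + q\right) \left(- \frac{5}{22}\right) = - \frac{25}{22} - \frac{5 q}{22}$)
$a = -6660$ ($a = \left(-60\right) 111 = -6660$)
$U{\left(D \right)} = - 6660 D^{2}$
$23474 + U{\left(R{\left(-7,-6 \right)} \right)} = 23474 - 6660 \left(- \frac{25}{22} - - \frac{15}{11}\right)^{2} = 23474 - 6660 \left(- \frac{25}{22} + \frac{15}{11}\right)^{2} = 23474 - 6660 \left(\frac{5}{22}\right)^{2} = 23474 - \frac{41625}{121} = \frac{2798729}{121}$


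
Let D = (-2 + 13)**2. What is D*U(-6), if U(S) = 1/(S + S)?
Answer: -121/12 ≈ -10.083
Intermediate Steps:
U(S) = 1/(2*S)
D = 121 (D = 11**2 = 121)
D*U(-6) = 121*((1/2)/(-6)) = 121*((1/2)*(-1/6)) = 121*(-1/12) = -121/12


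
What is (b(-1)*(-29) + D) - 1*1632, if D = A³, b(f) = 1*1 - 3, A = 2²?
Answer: -1510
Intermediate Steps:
A = 4
b(f) = -2 (b(f) = 1 - 3 = -2)
D = 64 (D = 4³ = 64)
(b(-1)*(-29) + D) - 1*1632 = (-2*(-29) + 64) - 1*1632 = (58 + 64) - 1632 = 122 - 1632 = -1510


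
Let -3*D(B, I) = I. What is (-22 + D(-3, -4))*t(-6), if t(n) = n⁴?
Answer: -26784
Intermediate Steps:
D(B, I) = -I/3
(-22 + D(-3, -4))*t(-6) = (-22 - ⅓*(-4))*(-6)⁴ = (-22 + 4/3)*1296 = -62/3*1296 = -26784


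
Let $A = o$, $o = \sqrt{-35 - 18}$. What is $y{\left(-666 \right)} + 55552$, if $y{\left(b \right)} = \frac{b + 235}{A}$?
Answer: $55552 + \frac{431 i \sqrt{53}}{53} \approx 55552.0 + 59.202 i$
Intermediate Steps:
$o = i \sqrt{53}$ ($o = \sqrt{-53} = i \sqrt{53} \approx 7.2801 i$)
$A = i \sqrt{53} \approx 7.2801 i$
$y{\left(b \right)} = - \frac{i \sqrt{53} \left(235 + b\right)}{53}$ ($y{\left(b \right)} = \frac{b + 235}{i \sqrt{53}} = \left(235 + b\right) \left(- \frac{i \sqrt{53}}{53}\right) = - \frac{i \sqrt{53} \left(235 + b\right)}{53}$)
$y{\left(-666 \right)} + 55552 = \frac{i \sqrt{53} \left(-235 - -666\right)}{53} + 55552 = \frac{i \sqrt{53} \left(-235 + 666\right)}{53} + 55552 = \frac{1}{53} i \sqrt{53} \cdot 431 + 55552 = \frac{431 i \sqrt{53}}{53} + 55552 = 55552 + \frac{431 i \sqrt{53}}{53}$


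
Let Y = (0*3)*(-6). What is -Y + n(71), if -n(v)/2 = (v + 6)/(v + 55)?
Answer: -11/9 ≈ -1.2222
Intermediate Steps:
Y = 0 (Y = 0*(-6) = 0)
n(v) = -2*(6 + v)/(55 + v) (n(v) = -2*(v + 6)/(v + 55) = -2*(6 + v)/(55 + v))
-Y + n(71) = -1*0 + 2*(-6 - 1*71)/(55 + 71) = 0 + 2*(-6 - 71)/126 = 0 + 2*(1/126)*(-77) = 0 - 11/9 = -11/9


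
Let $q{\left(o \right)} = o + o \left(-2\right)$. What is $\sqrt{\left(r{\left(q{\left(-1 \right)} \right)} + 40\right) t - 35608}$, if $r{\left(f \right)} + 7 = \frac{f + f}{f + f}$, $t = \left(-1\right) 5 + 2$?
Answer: $i \sqrt{35710} \approx 188.97 i$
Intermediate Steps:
$t = -3$ ($t = -5 + 2 = -3$)
$q{\left(o \right)} = - o$ ($q{\left(o \right)} = o - 2 o = - o$)
$r{\left(f \right)} = -6$ ($r{\left(f \right)} = -7 + \frac{f + f}{f + f} = -7 + \frac{2 f}{2 f} = -7 + 2 f \frac{1}{2 f} = -7 + 1 = -6$)
$\sqrt{\left(r{\left(q{\left(-1 \right)} \right)} + 40\right) t - 35608} = \sqrt{\left(-6 + 40\right) \left(-3\right) - 35608} = \sqrt{34 \left(-3\right) - 35608} = \sqrt{-102 - 35608} = \sqrt{-35710} = i \sqrt{35710}$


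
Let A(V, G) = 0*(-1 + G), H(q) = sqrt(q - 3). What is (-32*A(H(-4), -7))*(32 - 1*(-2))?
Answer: 0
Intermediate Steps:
H(q) = sqrt(-3 + q)
A(V, G) = 0
(-32*A(H(-4), -7))*(32 - 1*(-2)) = (-32*0)*(32 - 1*(-2)) = 0*(32 + 2) = 0*34 = 0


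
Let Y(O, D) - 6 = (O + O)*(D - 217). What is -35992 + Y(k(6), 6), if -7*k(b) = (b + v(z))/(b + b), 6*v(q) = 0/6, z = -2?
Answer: -251691/7 ≈ -35956.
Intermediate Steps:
v(q) = 0 (v(q) = (0/6)/6 = (0*(1/6))/6 = (1/6)*0 = 0)
k(b) = -1/14 (k(b) = -(b + 0)/(7*(b + b)) = -b/(7*(2*b)) = -b*1/(2*b)/7 = -1/7*1/2 = -1/14)
Y(O, D) = 6 + 2*O*(-217 + D) (Y(O, D) = 6 + (O + O)*(D - 217) = 6 + (2*O)*(-217 + D) = 6 + 2*O*(-217 + D))
-35992 + Y(k(6), 6) = -35992 + (6 - 434*(-1/14) + 2*6*(-1/14)) = -35992 + (6 + 31 - 6/7) = -35992 + 253/7 = -251691/7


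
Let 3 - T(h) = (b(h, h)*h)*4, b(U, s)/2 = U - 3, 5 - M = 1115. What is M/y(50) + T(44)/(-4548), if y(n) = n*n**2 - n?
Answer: 59928509/18942420 ≈ 3.1637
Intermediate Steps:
M = -1110 (M = 5 - 1*1115 = 5 - 1115 = -1110)
b(U, s) = -6 + 2*U (b(U, s) = 2*(U - 3) = 2*(-3 + U) = -6 + 2*U)
T(h) = 3 - 4*h*(-6 + 2*h) (T(h) = 3 - (-6 + 2*h)*h*4 = 3 - h*(-6 + 2*h)*4 = 3 - 4*h*(-6 + 2*h))
y(n) = n**3 - n
M/y(50) + T(44)/(-4548) = -1110/(50**3 - 1*50) + (3 - 8*44*(-3 + 44))/(-4548) = -1110/(125000 - 50) + (3 - 8*44*41)*(-1/4548) = -1110/124950 + (3 - 14432)*(-1/4548) = -1110*1/124950 - 14429*(-1/4548) = -37/4165 + 14429/4548 = 59928509/18942420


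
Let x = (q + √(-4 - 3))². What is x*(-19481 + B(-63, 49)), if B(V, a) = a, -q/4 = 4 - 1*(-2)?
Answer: -11056808 + 932736*I*√7 ≈ -1.1057e+7 + 2.4678e+6*I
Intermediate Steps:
q = -24 (q = -4*(4 - 1*(-2)) = -4*(4 + 2) = -4*6 = -24)
x = (-24 + I*√7)² (x = (-24 + √(-4 - 3))² = (-24 + √(-7))² = (-24 + I*√7)² ≈ 569.0 - 127.0*I)
x*(-19481 + B(-63, 49)) = (24 - I*√7)²*(-19481 + 49) = (24 - I*√7)²*(-19432) = -19432*(24 - I*√7)²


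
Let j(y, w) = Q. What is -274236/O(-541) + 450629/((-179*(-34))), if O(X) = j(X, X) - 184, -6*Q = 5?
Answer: 10513749337/6749374 ≈ 1557.7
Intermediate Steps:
Q = -⅚ (Q = -⅙*5 = -⅚ ≈ -0.83333)
j(y, w) = -⅚
O(X) = -1109/6 (O(X) = -⅚ - 184 = -1109/6)
-274236/O(-541) + 450629/((-179*(-34))) = -274236/(-1109/6) + 450629/((-179*(-34))) = -274236*(-6/1109) + 450629/6086 = 1645416/1109 + 450629*(1/6086) = 1645416/1109 + 450629/6086 = 10513749337/6749374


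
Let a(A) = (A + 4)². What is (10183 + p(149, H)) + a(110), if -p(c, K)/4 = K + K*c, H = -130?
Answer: 101179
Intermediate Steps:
a(A) = (4 + A)²
p(c, K) = -4*K - 4*K*c (p(c, K) = -4*(K + K*c) = -4*K - 4*K*c)
(10183 + p(149, H)) + a(110) = (10183 - 4*(-130)*(1 + 149)) + (4 + 110)² = (10183 - 4*(-130)*150) + 114² = (10183 + 78000) + 12996 = 88183 + 12996 = 101179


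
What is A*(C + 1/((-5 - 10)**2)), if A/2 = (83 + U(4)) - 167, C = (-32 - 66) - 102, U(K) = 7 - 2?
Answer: 7109842/225 ≈ 31599.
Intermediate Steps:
U(K) = 5
C = -200 (C = -98 - 102 = -200)
A = -158 (A = 2*((83 + 5) - 167) = 2*(88 - 167) = 2*(-79) = -158)
A*(C + 1/((-5 - 10)**2)) = -158*(-200 + 1/((-5 - 10)**2)) = -158*(-200 + 1/((-15)**2)) = -158*(-200 + 1/225) = -158*(-44999/225) = 7109842/225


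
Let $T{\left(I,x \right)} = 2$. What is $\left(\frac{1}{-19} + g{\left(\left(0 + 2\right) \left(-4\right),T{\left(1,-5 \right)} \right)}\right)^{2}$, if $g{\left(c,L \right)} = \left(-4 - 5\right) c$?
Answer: $\frac{1868689}{361} \approx 5176.4$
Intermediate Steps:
$g{\left(c,L \right)} = - 9 c$ ($g{\left(c,L \right)} = \left(-4 - 5\right) c = - 9 c$)
$\left(\frac{1}{-19} + g{\left(\left(0 + 2\right) \left(-4\right),T{\left(1,-5 \right)} \right)}\right)^{2} = \left(\frac{1}{-19} - 9 \left(0 + 2\right) \left(-4\right)\right)^{2} = \left(- \frac{1}{19} - 9 \cdot 2 \left(-4\right)\right)^{2} = \left(- \frac{1}{19} - -72\right)^{2} = \left(- \frac{1}{19} + 72\right)^{2} = \left(\frac{1367}{19}\right)^{2} = \frac{1868689}{361}$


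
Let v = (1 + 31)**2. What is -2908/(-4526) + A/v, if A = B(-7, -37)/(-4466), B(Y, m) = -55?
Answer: 604503091/940828672 ≈ 0.64252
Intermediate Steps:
v = 1024 (v = 32**2 = 1024)
A = 5/406 (A = -55/(-4466) = -55*(-1/4466) = 5/406 ≈ 0.012315)
-2908/(-4526) + A/v = -2908/(-4526) + (5/406)/1024 = -2908*(-1/4526) + (5/406)*(1/1024) = 1454/2263 + 5/415744 = 604503091/940828672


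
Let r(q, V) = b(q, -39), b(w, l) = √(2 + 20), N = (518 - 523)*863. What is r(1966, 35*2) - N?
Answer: 4315 + √22 ≈ 4319.7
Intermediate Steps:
N = -4315 (N = -5*863 = -4315)
b(w, l) = √22
r(q, V) = √22
r(1966, 35*2) - N = √22 - 1*(-4315) = √22 + 4315 = 4315 + √22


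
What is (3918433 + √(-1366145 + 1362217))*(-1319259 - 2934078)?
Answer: -16666416060921 - 8506674*I*√982 ≈ -1.6666e+13 - 2.6657e+8*I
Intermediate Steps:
(3918433 + √(-1366145 + 1362217))*(-1319259 - 2934078) = (3918433 + √(-3928))*(-4253337) = (3918433 + 2*I*√982)*(-4253337) = -16666416060921 - 8506674*I*√982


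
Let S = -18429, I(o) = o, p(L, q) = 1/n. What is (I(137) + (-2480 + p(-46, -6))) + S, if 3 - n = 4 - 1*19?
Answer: -373895/18 ≈ -20772.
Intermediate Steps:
n = 18 (n = 3 - (4 - 1*19) = 3 - (4 - 19) = 3 - 1*(-15) = 3 + 15 = 18)
p(L, q) = 1/18
(I(137) + (-2480 + p(-46, -6))) + S = (137 + (-2480 + 1/18)) - 18429 = (137 - 44639/18) - 18429 = -42173/18 - 18429 = -373895/18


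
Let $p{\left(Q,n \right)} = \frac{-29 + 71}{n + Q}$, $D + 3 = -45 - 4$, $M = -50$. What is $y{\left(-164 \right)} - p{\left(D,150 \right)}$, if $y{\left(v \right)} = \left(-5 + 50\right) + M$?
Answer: $- \frac{38}{7} \approx -5.4286$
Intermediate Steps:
$D = -52$ ($D = -3 - 49 = -52$)
$p{\left(Q,n \right)} = \frac{42}{Q + n}$
$y{\left(v \right)} = -5$ ($y{\left(v \right)} = \left(-5 + 50\right) - 50 = 45 - 50 = -5$)
$y{\left(-164 \right)} - p{\left(D,150 \right)} = -5 - \frac{42}{-52 + 150} = -5 - \frac{42}{98} = -5 - 42 \cdot \frac{1}{98} = -5 - \frac{3}{7} = - \frac{38}{7}$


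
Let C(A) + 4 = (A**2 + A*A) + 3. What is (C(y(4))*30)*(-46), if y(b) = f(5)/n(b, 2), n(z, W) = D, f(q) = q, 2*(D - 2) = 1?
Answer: -9660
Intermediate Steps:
D = 5/2 (D = 2 + (1/2)*1 = 2 + 1/2 = 5/2 ≈ 2.5000)
n(z, W) = 5/2
y(b) = 2 (y(b) = 5/(5/2) = 5*(2/5) = 2)
C(A) = -1 + 2*A**2 (C(A) = -4 + ((A**2 + A*A) + 3) = -4 + ((A**2 + A**2) + 3) = -4 + (2*A**2 + 3) = -4 + (3 + 2*A**2) = -1 + 2*A**2)
(C(y(4))*30)*(-46) = ((-1 + 2*2**2)*30)*(-46) = ((-1 + 2*4)*30)*(-46) = ((-1 + 8)*30)*(-46) = (7*30)*(-46) = 210*(-46) = -9660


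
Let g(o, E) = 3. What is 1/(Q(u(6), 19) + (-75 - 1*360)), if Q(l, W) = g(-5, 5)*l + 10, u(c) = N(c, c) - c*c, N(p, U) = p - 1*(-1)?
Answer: -1/512 ≈ -0.0019531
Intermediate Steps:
N(p, U) = 1 + p (N(p, U) = p + 1 = 1 + p)
u(c) = 1 + c - c² (u(c) = (1 + c) - c*c = (1 + c) - c² = 1 + c - c²)
Q(l, W) = 10 + 3*l (Q(l, W) = 3*l + 10 = 10 + 3*l)
1/(Q(u(6), 19) + (-75 - 1*360)) = 1/((10 + 3*(1 + 6 - 1*6²)) + (-75 - 1*360)) = 1/((10 + 3*(1 + 6 - 1*36)) + (-75 - 360)) = 1/((10 + 3*(1 + 6 - 36)) - 435) = 1/((10 + 3*(-29)) - 435) = 1/((10 - 87) - 435) = 1/(-77 - 435) = 1/(-512) = -1/512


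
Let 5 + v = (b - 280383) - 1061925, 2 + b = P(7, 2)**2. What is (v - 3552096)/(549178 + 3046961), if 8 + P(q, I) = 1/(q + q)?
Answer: -959292235/704843244 ≈ -1.3610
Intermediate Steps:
P(q, I) = -8 + 1/(2*q) (P(q, I) = -8 + 1/(q + q) = -8 + 1/(2*q))
b = 11929/196 (b = -2 + (-8 + (1/2)/7)**2 = -2 + (-8 + (1/2)*(1/7))**2 = -2 + (-8 + 1/14)**2 = -2 + (-111/14)**2 = -2 + 12321/196 = 11929/196 ≈ 60.862)
v = -263081419/196 (v = -5 + ((11929/196 - 280383) - 1061925) = -5 + (-54943139/196 - 1061925) = -5 - 263080439/196 = -263081419/196 ≈ -1.3423e+6)
(v - 3552096)/(549178 + 3046961) = (-263081419/196 - 3552096)/(549178 + 3046961) = -959292235/196/3596139 = -959292235/196*1/3596139 = -959292235/704843244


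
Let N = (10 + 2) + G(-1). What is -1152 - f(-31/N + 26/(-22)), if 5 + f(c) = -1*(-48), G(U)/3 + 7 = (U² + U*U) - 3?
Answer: -1195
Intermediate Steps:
G(U) = -30 + 6*U² (G(U) = -21 + 3*((U² + U*U) - 3) = -21 + 3*((U² + U²) - 3) = -21 + 3*(2*U² - 3) = -21 + 3*(-3 + 2*U²) = -21 + (-9 + 6*U²) = -30 + 6*U²)
N = -12 (N = (10 + 2) + (-30 + 6*(-1)²) = 12 + (-30 + 6*1) = 12 + (-30 + 6) = 12 - 24 = -12)
f(c) = 43 (f(c) = -5 - 1*(-48) = -5 + 48 = 43)
-1152 - f(-31/N + 26/(-22)) = -1152 - 1*43 = -1152 - 43 = -1195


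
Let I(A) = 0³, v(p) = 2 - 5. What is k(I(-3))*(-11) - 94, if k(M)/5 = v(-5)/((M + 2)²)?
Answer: -211/4 ≈ -52.750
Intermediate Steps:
v(p) = -3
I(A) = 0
k(M) = -15/(2 + M)² (k(M) = 5*(-3/(M + 2)²) = 5*(-3/(2 + M)²) = -15/(2 + M)²)
k(I(-3))*(-11) - 94 = -15/(2 + 0)²*(-11) - 94 = -15/2²*(-11) - 94 = -15*¼*(-11) - 94 = -15/4*(-11) - 94 = 165/4 - 94 = -211/4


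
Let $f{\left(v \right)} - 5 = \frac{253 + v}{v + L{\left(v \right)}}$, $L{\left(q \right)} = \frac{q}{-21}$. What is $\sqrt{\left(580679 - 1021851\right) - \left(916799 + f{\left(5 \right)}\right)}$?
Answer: $\frac{i \sqrt{135803018}}{10} \approx 1165.3 i$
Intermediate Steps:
$L{\left(q \right)} = - \frac{q}{21}$ ($L{\left(q \right)} = q \left(- \frac{1}{21}\right) = - \frac{q}{21}$)
$f{\left(v \right)} = 5 + \frac{21 \left(253 + v\right)}{20 v}$ ($f{\left(v \right)} = 5 + \frac{253 + v}{v - \frac{v}{21}} = 5 + \frac{253 + v}{\frac{20}{21} v} = 5 + \left(253 + v\right) \frac{21}{20 v} = 5 + \frac{21 \left(253 + v\right)}{20 v}$)
$\sqrt{\left(580679 - 1021851\right) - \left(916799 + f{\left(5 \right)}\right)} = \sqrt{\left(580679 - 1021851\right) - \left(916799 + \frac{11 \left(483 + 11 \cdot 5\right)}{20 \cdot 5}\right)} = \sqrt{-441172 - \left(916799 + \frac{11}{20} \cdot \frac{1}{5} \left(483 + 55\right)\right)} = \sqrt{-441172 - \left(916799 + \frac{11}{20} \cdot \frac{1}{5} \cdot 538\right)} = \sqrt{-441172 - \frac{45842909}{50}} = \sqrt{- \frac{67901509}{50}} = \frac{i \sqrt{135803018}}{10}$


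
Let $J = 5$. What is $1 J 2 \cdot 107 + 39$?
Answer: $1109$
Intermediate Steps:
$1 J 2 \cdot 107 + 39 = 1 \cdot 5 \cdot 2 \cdot 107 + 39 = 5 \cdot 2 \cdot 107 + 39 = 10 \cdot 107 + 39 = 1070 + 39 = 1109$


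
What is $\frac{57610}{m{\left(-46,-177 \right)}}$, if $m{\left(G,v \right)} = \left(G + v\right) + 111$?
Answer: $- \frac{4115}{8} \approx -514.38$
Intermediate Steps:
$m{\left(G,v \right)} = 111 + G + v$
$\frac{57610}{m{\left(-46,-177 \right)}} = \frac{57610}{111 - 46 - 177} = \frac{57610}{-112} = 57610 \left(- \frac{1}{112}\right) = - \frac{4115}{8}$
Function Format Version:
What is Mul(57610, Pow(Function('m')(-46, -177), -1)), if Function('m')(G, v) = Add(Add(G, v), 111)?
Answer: Rational(-4115, 8) ≈ -514.38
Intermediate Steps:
Function('m')(G, v) = Add(111, G, v)
Mul(57610, Pow(Function('m')(-46, -177), -1)) = Mul(57610, Pow(Add(111, -46, -177), -1)) = Mul(57610, Pow(-112, -1)) = Mul(57610, Rational(-1, 112)) = Rational(-4115, 8)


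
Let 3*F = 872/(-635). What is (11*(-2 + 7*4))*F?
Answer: -249392/1905 ≈ -130.91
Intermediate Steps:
F = -872/1905 (F = (872/(-635))/3 = (872*(-1/635))/3 = (1/3)*(-872/635) = -872/1905 ≈ -0.45774)
(11*(-2 + 7*4))*F = (11*(-2 + 7*4))*(-872/1905) = (11*(-2 + 28))*(-872/1905) = (11*26)*(-872/1905) = 286*(-872/1905) = -249392/1905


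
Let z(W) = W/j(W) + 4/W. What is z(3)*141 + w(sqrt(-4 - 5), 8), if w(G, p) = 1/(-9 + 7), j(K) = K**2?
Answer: 469/2 ≈ 234.50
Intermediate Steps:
w(G, p) = -1/2 (w(G, p) = 1/(-2) = -1/2)
z(W) = 5/W (z(W) = W/(W**2) + 4/W = W/W**2 + 4/W = 1/W + 4/W = 5/W)
z(3)*141 + w(sqrt(-4 - 5), 8) = (5/3)*141 - 1/2 = 235 - 1/2 = 469/2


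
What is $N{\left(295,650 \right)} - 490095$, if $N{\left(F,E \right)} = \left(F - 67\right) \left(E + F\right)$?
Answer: $-274635$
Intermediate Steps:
$N{\left(F,E \right)} = \left(-67 + F\right) \left(E + F\right)$
$N{\left(295,650 \right)} - 490095 = \left(295^{2} - 43550 - 19765 + 650 \cdot 295\right) - 490095 = \left(87025 - 43550 - 19765 + 191750\right) - 490095 = 215460 - 490095 = -274635$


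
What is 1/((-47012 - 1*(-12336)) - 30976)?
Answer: -1/65652 ≈ -1.5232e-5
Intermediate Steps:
1/((-47012 - 1*(-12336)) - 30976) = 1/((-47012 + 12336) - 30976) = 1/(-34676 - 30976) = 1/(-65652) = -1/65652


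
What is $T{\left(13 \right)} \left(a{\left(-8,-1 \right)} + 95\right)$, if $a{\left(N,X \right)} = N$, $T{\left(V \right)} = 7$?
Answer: $609$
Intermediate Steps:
$T{\left(13 \right)} \left(a{\left(-8,-1 \right)} + 95\right) = 7 \left(-8 + 95\right) = 7 \cdot 87 = 609$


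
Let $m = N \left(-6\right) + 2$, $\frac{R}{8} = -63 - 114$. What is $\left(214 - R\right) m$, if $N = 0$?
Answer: $3260$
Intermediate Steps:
$R = -1416$ ($R = 8 \left(-63 - 114\right) = 8 \left(-177\right) = -1416$)
$m = 2$ ($m = 0 \left(-6\right) + 2 = 0 + 2 = 2$)
$\left(214 - R\right) m = \left(214 - -1416\right) 2 = \left(214 + 1416\right) 2 = 1630 \cdot 2 = 3260$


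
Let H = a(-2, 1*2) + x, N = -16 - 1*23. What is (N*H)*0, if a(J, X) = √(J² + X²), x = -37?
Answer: 0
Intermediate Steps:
N = -39 (N = -16 - 23 = -39)
H = -37 + 2*√2 (H = √((-2)² + (1*2)²) - 37 = √(4 + 2²) - 37 = √(4 + 4) - 37 = √8 - 37 = 2*√2 - 37 = -37 + 2*√2 ≈ -34.172)
(N*H)*0 = -39*(-37 + 2*√2)*0 = (1443 - 78*√2)*0 = 0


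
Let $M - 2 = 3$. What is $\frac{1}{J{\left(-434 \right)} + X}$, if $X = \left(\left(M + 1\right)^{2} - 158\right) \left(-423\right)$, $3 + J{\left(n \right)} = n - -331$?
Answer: $\frac{1}{51500} \approx 1.9417 \cdot 10^{-5}$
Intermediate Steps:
$M = 5$ ($M = 2 + 3 = 5$)
$J{\left(n \right)} = 328 + n$ ($J{\left(n \right)} = -3 + \left(n - -331\right) = -3 + \left(n + 331\right) = -3 + \left(331 + n\right) = 328 + n$)
$X = 51606$ ($X = \left(\left(5 + 1\right)^{2} - 158\right) \left(-423\right) = \left(6^{2} - 158\right) \left(-423\right) = \left(36 - 158\right) \left(-423\right) = \left(-122\right) \left(-423\right) = 51606$)
$\frac{1}{J{\left(-434 \right)} + X} = \frac{1}{\left(328 - 434\right) + 51606} = \frac{1}{-106 + 51606} = \frac{1}{51500}$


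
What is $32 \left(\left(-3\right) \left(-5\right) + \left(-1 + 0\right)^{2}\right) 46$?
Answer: $23552$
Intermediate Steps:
$32 \left(\left(-3\right) \left(-5\right) + \left(-1 + 0\right)^{2}\right) 46 = 32 \left(15 + \left(-1\right)^{2}\right) 46 = 32 \left(15 + 1\right) 46 = 32 \cdot 16 \cdot 46 = 512 \cdot 46 = 23552$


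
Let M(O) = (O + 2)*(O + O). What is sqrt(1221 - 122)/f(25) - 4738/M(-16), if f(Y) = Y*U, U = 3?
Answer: -2369/224 + sqrt(1099)/75 ≈ -10.134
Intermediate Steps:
f(Y) = 3*Y (f(Y) = Y*3 = 3*Y)
M(O) = 2*O*(2 + O) (M(O) = (2 + O)*(2*O) = 2*O*(2 + O))
sqrt(1221 - 122)/f(25) - 4738/M(-16) = sqrt(1221 - 122)/((3*25)) - 4738*(-1/(32*(2 - 16))) = sqrt(1099)/75 - 4738/(2*(-16)*(-14)) = sqrt(1099)*(1/75) - 4738/448 = sqrt(1099)/75 - 4738*1/448 = sqrt(1099)/75 - 2369/224 = -2369/224 + sqrt(1099)/75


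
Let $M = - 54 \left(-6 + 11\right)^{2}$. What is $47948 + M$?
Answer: $46598$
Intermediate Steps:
$M = -1350$ ($M = - 54 \cdot 5^{2} = \left(-54\right) 25 = -1350$)
$47948 + M = 47948 - 1350 = 46598$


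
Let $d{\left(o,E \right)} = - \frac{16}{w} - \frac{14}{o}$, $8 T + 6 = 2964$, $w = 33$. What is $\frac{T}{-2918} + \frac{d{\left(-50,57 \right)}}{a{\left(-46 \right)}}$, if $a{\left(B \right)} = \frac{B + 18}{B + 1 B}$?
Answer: $- \frac{53910289}{67405800} \approx -0.79979$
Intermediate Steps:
$T = \frac{1479}{4}$ ($T = - \frac{3}{4} + \frac{1}{8} \cdot 2964 = - \frac{3}{4} + \frac{741}{2} = \frac{1479}{4} \approx 369.75$)
$d{\left(o,E \right)} = - \frac{16}{33} - \frac{14}{o}$
$a{\left(B \right)} = \frac{18 + B}{2 B}$ ($a{\left(B \right)} = \frac{18 + B}{B + B} = \frac{18 + B}{2 B}$)
$\frac{T}{-2918} + \frac{d{\left(-50,57 \right)}}{a{\left(-46 \right)}} = \frac{1479}{4 \left(-2918\right)} + \frac{- \frac{16}{33} - \frac{14}{-50}}{\frac{1}{2} \frac{1}{-46} \left(18 - 46\right)} = \frac{1479}{4} \left(- \frac{1}{2918}\right) + \frac{- \frac{16}{33} - - \frac{7}{25}}{\frac{1}{2} \left(- \frac{1}{46}\right) \left(-28\right)} = - \frac{1479}{11672} + \frac{- \frac{16}{33} + \frac{7}{25}}{\frac{7}{23}} = - \frac{1479}{11672} - \frac{3887}{5775} = - \frac{53910289}{67405800}$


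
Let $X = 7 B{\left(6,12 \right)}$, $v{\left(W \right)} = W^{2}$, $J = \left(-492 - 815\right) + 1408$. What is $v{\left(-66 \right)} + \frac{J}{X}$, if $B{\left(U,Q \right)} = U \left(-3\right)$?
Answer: $\frac{548755}{126} \approx 4355.2$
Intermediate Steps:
$B{\left(U,Q \right)} = - 3 U$
$J = 101$ ($J = -1307 + 1408 = 101$)
$X = -126$ ($X = 7 \left(\left(-3\right) 6\right) = 7 \left(-18\right) = -126$)
$v{\left(-66 \right)} + \frac{J}{X} = \left(-66\right)^{2} + \frac{101}{-126} = 4356 + 101 \left(- \frac{1}{126}\right) = 4356 - \frac{101}{126} = \frac{548755}{126}$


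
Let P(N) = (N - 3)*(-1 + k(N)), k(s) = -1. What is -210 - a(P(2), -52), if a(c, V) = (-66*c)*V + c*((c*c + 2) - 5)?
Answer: -7076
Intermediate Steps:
P(N) = 6 - 2*N (P(N) = (N - 3)*(-1 - 1) = (-3 + N)*(-2) = 6 - 2*N)
a(c, V) = c*(-3 + c**2) - 66*V*c (a(c, V) = -66*V*c + c*((c**2 + 2) - 5) = -66*V*c + c*((2 + c**2) - 5) = -66*V*c + c*(-3 + c**2) = c*(-3 + c**2) - 66*V*c)
-210 - a(P(2), -52) = -210 - (6 - 2*2)*(-3 + (6 - 2*2)**2 - 66*(-52)) = -210 - (6 - 4)*(-3 + (6 - 4)**2 + 3432) = -210 - 2*(-3 + 2**2 + 3432) = -210 - 2*(-3 + 4 + 3432) = -210 - 2*3433 = -210 - 1*6866 = -210 - 6866 = -7076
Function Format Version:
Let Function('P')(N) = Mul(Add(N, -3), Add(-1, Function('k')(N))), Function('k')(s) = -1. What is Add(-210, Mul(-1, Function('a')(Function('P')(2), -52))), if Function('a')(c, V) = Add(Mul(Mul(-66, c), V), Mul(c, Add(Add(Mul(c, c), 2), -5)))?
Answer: -7076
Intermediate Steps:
Function('P')(N) = Add(6, Mul(-2, N)) (Function('P')(N) = Mul(Add(N, -3), Add(-1, -1)) = Mul(Add(-3, N), -2) = Add(6, Mul(-2, N)))
Function('a')(c, V) = Add(Mul(c, Add(-3, Pow(c, 2))), Mul(-66, V, c)) (Function('a')(c, V) = Add(Mul(-66, V, c), Mul(c, Add(Add(Pow(c, 2), 2), -5))) = Add(Mul(-66, V, c), Mul(c, Add(Add(2, Pow(c, 2)), -5))) = Add(Mul(-66, V, c), Mul(c, Add(-3, Pow(c, 2)))) = Add(Mul(c, Add(-3, Pow(c, 2))), Mul(-66, V, c)))
Add(-210, Mul(-1, Function('a')(Function('P')(2), -52))) = Add(-210, Mul(-1, Mul(Add(6, Mul(-2, 2)), Add(-3, Pow(Add(6, Mul(-2, 2)), 2), Mul(-66, -52))))) = Add(-210, Mul(-1, Mul(Add(6, -4), Add(-3, Pow(Add(6, -4), 2), 3432)))) = Add(-210, Mul(-1, Mul(2, Add(-3, Pow(2, 2), 3432)))) = Add(-210, Mul(-1, Mul(2, Add(-3, 4, 3432)))) = Add(-210, Mul(-1, Mul(2, 3433))) = Add(-210, Mul(-1, 6866)) = Add(-210, -6866) = -7076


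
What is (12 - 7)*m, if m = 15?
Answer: 75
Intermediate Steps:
(12 - 7)*m = (12 - 7)*15 = 5*15 = 75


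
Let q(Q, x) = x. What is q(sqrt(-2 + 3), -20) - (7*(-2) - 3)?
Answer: -3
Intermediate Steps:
q(sqrt(-2 + 3), -20) - (7*(-2) - 3) = -20 - (7*(-2) - 3) = -20 - (-14 - 3) = -20 - 1*(-17) = -20 + 17 = -3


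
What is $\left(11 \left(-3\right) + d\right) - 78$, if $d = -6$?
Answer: $-117$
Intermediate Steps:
$\left(11 \left(-3\right) + d\right) - 78 = \left(11 \left(-3\right) - 6\right) - 78 = \left(-33 - 6\right) - 78 = -39 - 78 = -117$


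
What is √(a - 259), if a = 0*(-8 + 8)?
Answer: I*√259 ≈ 16.093*I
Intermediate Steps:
a = 0 (a = 0*0 = 0)
√(a - 259) = √(0 - 259) = √(-259) = I*√259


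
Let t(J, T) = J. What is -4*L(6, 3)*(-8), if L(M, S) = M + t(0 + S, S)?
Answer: 288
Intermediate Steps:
L(M, S) = M + S (L(M, S) = M + (0 + S) = M + S)
-4*L(6, 3)*(-8) = -4*(6 + 3)*(-8) = -4*9*(-8) = -36*(-8) = 288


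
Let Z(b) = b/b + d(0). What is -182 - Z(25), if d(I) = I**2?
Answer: -183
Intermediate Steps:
Z(b) = 1 (Z(b) = b/b + 0**2 = 1 + 0 = 1)
-182 - Z(25) = -182 - 1*1 = -182 - 1 = -183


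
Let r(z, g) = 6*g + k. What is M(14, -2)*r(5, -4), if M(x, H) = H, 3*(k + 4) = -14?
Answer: 196/3 ≈ 65.333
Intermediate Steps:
k = -26/3 (k = -4 + (⅓)*(-14) = -4 - 14/3 = -26/3 ≈ -8.6667)
r(z, g) = -26/3 + 6*g (r(z, g) = 6*g - 26/3 = -26/3 + 6*g)
M(14, -2)*r(5, -4) = -2*(-26/3 + 6*(-4)) = -2*(-26/3 - 24) = -2*(-98/3) = 196/3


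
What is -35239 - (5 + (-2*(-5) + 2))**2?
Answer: -35528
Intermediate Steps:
-35239 - (5 + (-2*(-5) + 2))**2 = -35239 - (5 + (10 + 2))**2 = -35239 - (5 + 12)**2 = -35239 - 1*17**2 = -35239 - 1*289 = -35239 - 289 = -35528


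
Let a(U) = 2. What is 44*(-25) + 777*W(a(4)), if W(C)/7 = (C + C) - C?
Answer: 9778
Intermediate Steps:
W(C) = 7*C (W(C) = 7*((C + C) - C) = 7*(2*C - C) = 7*C)
44*(-25) + 777*W(a(4)) = 44*(-25) + 777*(7*2) = -1100 + 777*14 = -1100 + 10878 = 9778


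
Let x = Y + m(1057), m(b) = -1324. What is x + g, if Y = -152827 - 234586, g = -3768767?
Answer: -4157504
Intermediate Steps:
Y = -387413
x = -388737 (x = -387413 - 1324 = -388737)
x + g = -388737 - 3768767 = -4157504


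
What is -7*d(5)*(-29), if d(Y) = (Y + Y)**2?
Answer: 20300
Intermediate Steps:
d(Y) = 4*Y**2 (d(Y) = (2*Y)**2 = 4*Y**2)
-7*d(5)*(-29) = -28*5**2*(-29) = -28*25*(-29) = -7*100*(-29) = -700*(-29) = 20300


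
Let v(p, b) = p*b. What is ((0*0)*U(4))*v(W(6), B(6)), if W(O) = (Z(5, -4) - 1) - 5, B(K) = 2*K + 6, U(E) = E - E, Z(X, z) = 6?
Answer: 0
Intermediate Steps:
U(E) = 0
B(K) = 6 + 2*K
W(O) = 0 (W(O) = (6 - 1) - 5 = 5 - 5 = 0)
v(p, b) = b*p
((0*0)*U(4))*v(W(6), B(6)) = ((0*0)*0)*((6 + 2*6)*0) = (0*0)*((6 + 12)*0) = 0*(18*0) = 0*0 = 0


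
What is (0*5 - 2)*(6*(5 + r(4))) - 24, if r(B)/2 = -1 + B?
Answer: -156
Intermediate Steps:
r(B) = -2 + 2*B (r(B) = 2*(-1 + B) = -2 + 2*B)
(0*5 - 2)*(6*(5 + r(4))) - 24 = (0*5 - 2)*(6*(5 + (-2 + 2*4))) - 24 = (0 - 2)*(6*(5 + (-2 + 8))) - 24 = -12*(5 + 6) - 24 = -12*11 - 24 = -2*66 - 24 = -132 - 24 = -156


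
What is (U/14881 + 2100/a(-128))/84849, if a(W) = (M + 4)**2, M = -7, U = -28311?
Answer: 10331767/3787913907 ≈ 0.0027276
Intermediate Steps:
a(W) = 9 (a(W) = (-7 + 4)**2 = (-3)**2 = 9)
(U/14881 + 2100/a(-128))/84849 = (-28311/14881 + 2100/9)/84849 = (-28311*1/14881 + 2100*(1/9))*(1/84849) = (-28311/14881 + 700/3)*(1/84849) = (10331767/44643)*(1/84849) = 10331767/3787913907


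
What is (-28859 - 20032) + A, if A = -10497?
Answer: -59388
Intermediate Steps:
(-28859 - 20032) + A = (-28859 - 20032) - 10497 = -48891 - 10497 = -59388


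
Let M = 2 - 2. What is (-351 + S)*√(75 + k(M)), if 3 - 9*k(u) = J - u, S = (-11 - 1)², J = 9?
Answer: -69*√669 ≈ -1784.7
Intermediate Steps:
M = 0
S = 144 (S = (-12)² = 144)
k(u) = -⅔ + u/9 (k(u) = ⅓ - (9 - u)/9 = ⅓ + (-1 + u/9) = -⅔ + u/9)
(-351 + S)*√(75 + k(M)) = (-351 + 144)*√(75 + (-⅔ + (⅑)*0)) = -207*√(75 + (-⅔ + 0)) = -207*√(75 - ⅔) = -69*√669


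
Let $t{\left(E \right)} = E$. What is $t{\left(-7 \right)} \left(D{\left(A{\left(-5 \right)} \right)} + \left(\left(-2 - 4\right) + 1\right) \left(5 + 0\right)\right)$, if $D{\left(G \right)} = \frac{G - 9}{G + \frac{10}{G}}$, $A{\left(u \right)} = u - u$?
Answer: $175$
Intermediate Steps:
$A{\left(u \right)} = 0$
$D{\left(G \right)} = \frac{-9 + G}{G + \frac{10}{G}}$
$t{\left(-7 \right)} \left(D{\left(A{\left(-5 \right)} \right)} + \left(\left(-2 - 4\right) + 1\right) \left(5 + 0\right)\right) = - 7 \left(\frac{0 \left(-9 + 0\right)}{10 + 0^{2}} + \left(\left(-2 - 4\right) + 1\right) \left(5 + 0\right)\right) = - 7 \left(0 \frac{1}{10 + 0} \left(-9\right) + \left(-6 + 1\right) 5\right) = - 7 \left(0 \cdot \frac{1}{10} \left(-9\right) - 25\right) = - 7 \left(0 - 25\right) = \left(-7\right) \left(-25\right) = 175$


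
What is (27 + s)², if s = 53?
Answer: 6400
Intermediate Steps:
(27 + s)² = (27 + 53)² = 80² = 6400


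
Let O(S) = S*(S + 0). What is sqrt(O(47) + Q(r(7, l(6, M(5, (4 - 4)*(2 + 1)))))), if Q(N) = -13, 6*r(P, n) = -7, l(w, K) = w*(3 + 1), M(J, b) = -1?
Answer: 6*sqrt(61) ≈ 46.862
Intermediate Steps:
l(w, K) = 4*w (l(w, K) = w*4 = 4*w)
O(S) = S**2 (O(S) = S*S = S**2)
r(P, n) = -7/6 (r(P, n) = (1/6)*(-7) = -7/6)
sqrt(O(47) + Q(r(7, l(6, M(5, (4 - 4)*(2 + 1)))))) = sqrt(47**2 - 13) = sqrt(2209 - 13) = sqrt(2196) = 6*sqrt(61)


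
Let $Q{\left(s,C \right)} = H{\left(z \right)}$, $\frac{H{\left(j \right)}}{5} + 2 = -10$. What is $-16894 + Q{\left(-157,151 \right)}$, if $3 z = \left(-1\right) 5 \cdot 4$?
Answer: $-16954$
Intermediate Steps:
$z = - \frac{20}{3}$ ($z = \frac{\left(-1\right) 5 \cdot 4}{3} = \frac{\left(-5\right) 4}{3} = \frac{1}{3} \left(-20\right) = - \frac{20}{3} \approx -6.6667$)
$H{\left(j \right)} = -60$ ($H{\left(j \right)} = -10 + 5 \left(-10\right) = -10 - 50 = -60$)
$Q{\left(s,C \right)} = -60$
$-16894 + Q{\left(-157,151 \right)} = -16894 - 60 = -16954$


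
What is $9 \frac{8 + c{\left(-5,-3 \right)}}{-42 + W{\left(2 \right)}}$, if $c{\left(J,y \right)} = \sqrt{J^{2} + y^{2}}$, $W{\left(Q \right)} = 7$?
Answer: $- \frac{72}{35} - \frac{9 \sqrt{34}}{35} \approx -3.5565$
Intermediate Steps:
$9 \frac{8 + c{\left(-5,-3 \right)}}{-42 + W{\left(2 \right)}} = 9 \frac{8 + \sqrt{\left(-5\right)^{2} + \left(-3\right)^{2}}}{-42 + 7} = 9 \frac{8 + \sqrt{25 + 9}}{-35} = 9 \left(8 + \sqrt{34}\right) \left(- \frac{1}{35}\right) = 9 \left(- \frac{8}{35} - \frac{\sqrt{34}}{35}\right) = - \frac{72}{35} - \frac{9 \sqrt{34}}{35}$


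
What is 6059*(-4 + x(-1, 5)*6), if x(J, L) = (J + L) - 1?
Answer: 84826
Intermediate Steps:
x(J, L) = -1 + J + L
6059*(-4 + x(-1, 5)*6) = 6059*(-4 + (-1 - 1 + 5)*6) = 6059*(-4 + 3*6) = 6059*(-4 + 18) = 6059*14 = 84826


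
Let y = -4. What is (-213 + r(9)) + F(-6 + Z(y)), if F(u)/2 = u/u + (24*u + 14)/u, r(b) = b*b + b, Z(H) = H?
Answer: -379/5 ≈ -75.800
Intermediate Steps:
r(b) = b + b**2 (r(b) = b**2 + b = b + b**2)
F(u) = 2 + 2*(14 + 24*u)/u (F(u) = 2*(u/u + (24*u + 14)/u) = 2*(1 + (14 + 24*u)/u) = 2 + 2*(14 + 24*u)/u)
(-213 + r(9)) + F(-6 + Z(y)) = (-213 + 9*(1 + 9)) + (50 + 28/(-6 - 4)) = (-213 + 9*10) + (50 + 28/(-10)) = (-213 + 90) + (50 + 28*(-1/10)) = -123 + (50 - 14/5) = -123 + 236/5 = -379/5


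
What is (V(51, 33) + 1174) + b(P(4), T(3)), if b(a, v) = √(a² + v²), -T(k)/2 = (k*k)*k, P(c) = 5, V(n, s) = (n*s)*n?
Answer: 87007 + √2941 ≈ 87061.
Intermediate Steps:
V(n, s) = s*n²
T(k) = -2*k³ (T(k) = -2*k*k*k = -2*k²*k = -2*k³)
(V(51, 33) + 1174) + b(P(4), T(3)) = (33*51² + 1174) + √(5² + (-2*3³)²) = (33*2601 + 1174) + √(25 + (-2*27)²) = (85833 + 1174) + √(25 + (-54)²) = 87007 + √(25 + 2916) = 87007 + √2941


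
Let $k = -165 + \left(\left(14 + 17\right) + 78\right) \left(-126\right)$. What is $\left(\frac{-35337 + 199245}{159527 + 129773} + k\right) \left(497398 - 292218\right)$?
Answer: $- \frac{41249559469128}{14465} \approx -2.8517 \cdot 10^{9}$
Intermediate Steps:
$k = -13899$ ($k = -165 + \left(31 + 78\right) \left(-126\right) = -165 + 109 \left(-126\right) = -165 - 13734 = -13899$)
$\left(\frac{-35337 + 199245}{159527 + 129773} + k\right) \left(497398 - 292218\right) = \left(\frac{-35337 + 199245}{159527 + 129773} - 13899\right) \left(497398 - 292218\right) = \left(\frac{163908}{289300} - 13899\right) 205180 = \left(163908 \cdot \frac{1}{289300} - 13899\right) 205180 = \left(\frac{40977}{72325} - 13899\right) 205180 = \left(- \frac{1005204198}{72325}\right) 205180 = - \frac{41249559469128}{14465}$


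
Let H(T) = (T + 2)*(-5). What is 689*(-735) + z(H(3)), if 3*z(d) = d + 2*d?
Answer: -506440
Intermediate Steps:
H(T) = -10 - 5*T (H(T) = (2 + T)*(-5) = -10 - 5*T)
z(d) = d (z(d) = (d + 2*d)/3 = (3*d)/3 = d)
689*(-735) + z(H(3)) = 689*(-735) + (-10 - 5*3) = -506415 + (-10 - 15) = -506415 - 25 = -506440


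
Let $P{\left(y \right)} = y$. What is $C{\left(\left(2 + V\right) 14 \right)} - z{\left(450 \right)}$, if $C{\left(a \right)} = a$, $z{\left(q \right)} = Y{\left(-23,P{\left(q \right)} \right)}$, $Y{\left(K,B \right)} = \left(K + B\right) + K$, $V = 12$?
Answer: $-208$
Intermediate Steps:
$Y{\left(K,B \right)} = B + 2 K$ ($Y{\left(K,B \right)} = \left(B + K\right) + K = B + 2 K$)
$z{\left(q \right)} = -46 + q$ ($z{\left(q \right)} = q + 2 \left(-23\right) = q - 46 = -46 + q$)
$C{\left(\left(2 + V\right) 14 \right)} - z{\left(450 \right)} = \left(2 + 12\right) 14 - \left(-46 + 450\right) = 14 \cdot 14 - 404 = 196 - 404 = -208$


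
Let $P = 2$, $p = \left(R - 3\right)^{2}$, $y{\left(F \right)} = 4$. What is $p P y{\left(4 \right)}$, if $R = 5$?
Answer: $32$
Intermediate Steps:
$p = 4$ ($p = \left(5 - 3\right)^{2} = 2^{2} = 4$)
$p P y{\left(4 \right)} = 4 \cdot 2 \cdot 4 = 8 \cdot 4 = 32$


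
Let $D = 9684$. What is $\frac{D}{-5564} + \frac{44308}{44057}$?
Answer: $- \frac{3463813}{4714099} \approx -0.73478$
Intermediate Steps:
$\frac{D}{-5564} + \frac{44308}{44057} = \frac{9684}{-5564} + \frac{44308}{44057} = 9684 \left(- \frac{1}{5564}\right) + 44308 \cdot \frac{1}{44057} = - \frac{2421}{1391} + \frac{44308}{44057} = - \frac{3463813}{4714099}$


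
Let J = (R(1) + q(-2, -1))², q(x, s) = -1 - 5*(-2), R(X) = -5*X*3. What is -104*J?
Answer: -3744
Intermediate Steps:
R(X) = -15*X
q(x, s) = 9 (q(x, s) = -1 + 10 = 9)
J = 36 (J = (-15*1 + 9)² = (-15 + 9)² = (-6)² = 36)
-104*J = -104*36 = -3744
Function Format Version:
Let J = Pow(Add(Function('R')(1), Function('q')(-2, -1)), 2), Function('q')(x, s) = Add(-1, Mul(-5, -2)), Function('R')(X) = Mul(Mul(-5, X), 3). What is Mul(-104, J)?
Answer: -3744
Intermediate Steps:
Function('R')(X) = Mul(-15, X)
Function('q')(x, s) = 9 (Function('q')(x, s) = Add(-1, 10) = 9)
J = 36 (J = Pow(Add(Mul(-15, 1), 9), 2) = Pow(Add(-15, 9), 2) = Pow(-6, 2) = 36)
Mul(-104, J) = Mul(-104, 36) = -3744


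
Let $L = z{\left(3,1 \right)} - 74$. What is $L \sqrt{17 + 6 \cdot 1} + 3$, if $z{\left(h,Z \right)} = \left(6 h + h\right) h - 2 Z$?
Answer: $3 - 13 \sqrt{23} \approx -59.346$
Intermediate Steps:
$z{\left(h,Z \right)} = - 2 Z + 7 h^{2}$ ($z{\left(h,Z \right)} = 7 h h - 2 Z = 7 h^{2} - 2 Z = - 2 Z + 7 h^{2}$)
$L = -13$ ($L = \left(\left(-2\right) 1 + 7 \cdot 3^{2}\right) - 74 = \left(-2 + 7 \cdot 9\right) - 74 = \left(-2 + 63\right) - 74 = 61 - 74 = -13$)
$L \sqrt{17 + 6 \cdot 1} + 3 = - 13 \sqrt{17 + 6 \cdot 1} + 3 = - 13 \sqrt{17 + 6} + 3 = - 13 \sqrt{23} + 3 = 3 - 13 \sqrt{23}$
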